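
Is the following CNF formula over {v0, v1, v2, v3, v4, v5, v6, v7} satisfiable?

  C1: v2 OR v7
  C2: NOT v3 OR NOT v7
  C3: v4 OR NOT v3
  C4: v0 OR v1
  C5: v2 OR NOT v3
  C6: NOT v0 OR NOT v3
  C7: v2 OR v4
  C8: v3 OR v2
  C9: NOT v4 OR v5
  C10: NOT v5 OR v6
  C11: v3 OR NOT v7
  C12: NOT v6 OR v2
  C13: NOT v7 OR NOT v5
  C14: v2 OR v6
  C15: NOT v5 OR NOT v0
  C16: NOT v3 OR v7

Suppose v2 = true.
Suppose v3 = false.
The clause (NOT v7) is unit, so v7 = false.
Suppose v0 = false.
The clause (v1) is unit, so v1 = true.
Suppose v4 = false.
Suppose v5 = false.
Every clause is now satisfied; v6 is unconstrained.
A satisfying assignment: v0=false; v1=true; v2=true; v3=false; v4=false; v5=false; v6=false; v7=false.

Satisfiable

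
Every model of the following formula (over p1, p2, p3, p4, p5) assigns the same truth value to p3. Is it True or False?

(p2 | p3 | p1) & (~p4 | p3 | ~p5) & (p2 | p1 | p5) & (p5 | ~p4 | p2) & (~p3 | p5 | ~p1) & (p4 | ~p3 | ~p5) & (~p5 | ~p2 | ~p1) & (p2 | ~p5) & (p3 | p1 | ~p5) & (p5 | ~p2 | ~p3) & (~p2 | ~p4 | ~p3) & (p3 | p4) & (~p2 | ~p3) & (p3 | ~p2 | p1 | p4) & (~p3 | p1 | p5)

False

Suppose p3 = 1.
From the singleton clause (~p2), p2 = 0.
From the singleton clause (~p5), p5 = 0.
From the singleton clause (p1), p1 = 1.
That conflicts with the unit clause (~p1).
So every satisfying assignment has p3 = False.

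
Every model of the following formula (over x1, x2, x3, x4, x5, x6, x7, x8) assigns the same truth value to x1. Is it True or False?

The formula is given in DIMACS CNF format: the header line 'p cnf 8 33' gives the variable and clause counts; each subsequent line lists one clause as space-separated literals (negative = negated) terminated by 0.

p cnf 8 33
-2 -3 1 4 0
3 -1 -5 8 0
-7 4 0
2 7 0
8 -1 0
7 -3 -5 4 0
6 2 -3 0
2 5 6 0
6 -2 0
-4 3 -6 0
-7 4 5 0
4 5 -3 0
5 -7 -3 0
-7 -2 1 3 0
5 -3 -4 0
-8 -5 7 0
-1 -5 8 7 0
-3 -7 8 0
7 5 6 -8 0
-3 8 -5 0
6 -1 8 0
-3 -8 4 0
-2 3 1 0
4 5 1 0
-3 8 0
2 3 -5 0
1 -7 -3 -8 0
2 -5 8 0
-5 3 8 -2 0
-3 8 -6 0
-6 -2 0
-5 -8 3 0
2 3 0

True

Suppose x1 = False.
Try x7 = False.
Unit clause (x2) forces x2 = True.
Unit clause (x6) forces x6 = True.
Now (¬x6) is unsatisfied and unit — conflict.
So x7 must be the other value — set x7 = True.
Unit clause (x4) forces x4 = True.
Try x6 = True.
Unit clause (x3) forces x3 = True.
Unit clause (x5) forces x5 = True.
Unit clause (x8) forces x8 = True.
Now (¬x8) is unsatisfied and unit — conflict.
So x6 must be the other value — set x6 = False.
Unit clause (¬x2) forces x2 = False.
Unit clause (¬x3) forces x3 = False.
Now (x3) is unsatisfied and unit — conflict.
Either choice for x6 ends in contradiction.
Either choice for x7 ends in contradiction.
So every satisfying assignment has x1 = True.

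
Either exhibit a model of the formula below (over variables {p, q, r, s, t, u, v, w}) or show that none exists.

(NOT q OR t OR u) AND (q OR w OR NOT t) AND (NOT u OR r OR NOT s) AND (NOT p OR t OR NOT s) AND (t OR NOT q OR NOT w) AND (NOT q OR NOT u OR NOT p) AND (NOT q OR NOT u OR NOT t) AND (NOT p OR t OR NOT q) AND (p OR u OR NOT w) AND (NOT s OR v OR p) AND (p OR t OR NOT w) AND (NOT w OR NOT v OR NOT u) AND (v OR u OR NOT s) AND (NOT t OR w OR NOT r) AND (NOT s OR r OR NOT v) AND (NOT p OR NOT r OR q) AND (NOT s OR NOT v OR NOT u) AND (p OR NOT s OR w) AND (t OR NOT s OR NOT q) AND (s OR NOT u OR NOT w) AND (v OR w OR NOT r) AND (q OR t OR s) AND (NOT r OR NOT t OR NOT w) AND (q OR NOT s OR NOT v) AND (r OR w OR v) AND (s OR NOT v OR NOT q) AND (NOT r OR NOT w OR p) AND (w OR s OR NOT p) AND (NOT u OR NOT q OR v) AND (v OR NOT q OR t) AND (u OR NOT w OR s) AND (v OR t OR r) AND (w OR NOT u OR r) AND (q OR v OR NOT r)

UNSATISFIABLE

Case q = false:
Case w = true:
Case p = true:
Unit clause (NOT r) forces r = false.
Case u = false:
Unit clause (s) forces s = true.
Unit clause (t) forces t = true.
Unit clause (v) forces v = true.
That conflicts with the unit clause (NOT v).
Undo u and try u = true.
Unit clause (NOT s) forces s = false.
That conflicts with the unit clause (s).
Both values of u lead to a conflict.
Undo p and try p = false.
Unit clause (u) forces u = true.
Unit clause (t) forces t = true.
Unit clause (NOT v) forces v = false.
Unit clause (NOT s) forces s = false.
That conflicts with the unit clause (s).
Both values of p lead to a conflict.
Undo w and try w = false.
Unit clause (NOT t) forces t = false.
Unit clause (s) forces s = true.
Unit clause (NOT p) forces p = false.
That conflicts with the unit clause (p).
Both values of w lead to a conflict.
Undo q and try q = true.
Case t = true:
Unit clause (NOT u) forces u = false.
Case p = true:
Case v = true:
Unit clause (s) forces s = true.
Unit clause (r) forces r = true.
Unit clause (w) forces w = true.
That conflicts with the unit clause (NOT w).
Undo v and try v = false.
Unit clause (NOT s) forces s = false.
Unit clause (w) forces w = true.
That conflicts with the unit clause (NOT w).
Both values of v lead to a conflict.
Undo p and try p = false.
Unit clause (NOT w) forces w = false.
Unit clause (NOT r) forces r = false.
Unit clause (NOT s) forces s = false.
Unit clause (v) forces v = true.
That conflicts with the unit clause (NOT v).
Both values of p lead to a conflict.
Undo t and try t = false.
Unit clause (u) forces u = true.
Unit clause (NOT w) forces w = false.
Unit clause (NOT p) forces p = false.
Unit clause (NOT s) forces s = false.
Unit clause (NOT v) forces v = false.
That conflicts with the unit clause (v).
Both values of t lead to a conflict.
Both values of q lead to a conflict.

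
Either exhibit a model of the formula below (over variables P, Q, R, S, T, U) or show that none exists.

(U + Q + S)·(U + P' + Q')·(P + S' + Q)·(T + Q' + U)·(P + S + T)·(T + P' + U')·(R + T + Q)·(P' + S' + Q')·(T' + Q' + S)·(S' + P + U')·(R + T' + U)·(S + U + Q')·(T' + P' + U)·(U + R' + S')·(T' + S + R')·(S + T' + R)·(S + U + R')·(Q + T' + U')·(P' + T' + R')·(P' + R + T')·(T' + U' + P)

Case U = 1:
Case T = 1:
From the singleton clause (Q), Q = 1.
From the singleton clause (S), S = 1.
From the singleton clause (P'), P = 0.
Now (P) is unsatisfied and unit — conflict.
That branch fails; take T = 0 instead.
From the singleton clause (P'), P = 0.
From the singleton clause (S), S = 1.
Now (S') is unsatisfied and unit — conflict.
Both values of T lead to a conflict.
That branch fails; take U = 0 instead.
Case Q = 1:
From the singleton clause (P'), P = 0.
From the singleton clause (T), T = 1.
From the singleton clause (S), S = 1.
From the singleton clause (R), R = 1.
Now (R') is unsatisfied and unit — conflict.
That branch fails; take Q = 0 instead.
From the singleton clause (S), S = 1.
From the singleton clause (P), P = 1.
From the singleton clause (T'), T = 0.
From the singleton clause (R), R = 1.
Now (R') is unsatisfied and unit — conflict.
Both values of Q lead to a conflict.
Both values of U lead to a conflict.

UNSATISFIABLE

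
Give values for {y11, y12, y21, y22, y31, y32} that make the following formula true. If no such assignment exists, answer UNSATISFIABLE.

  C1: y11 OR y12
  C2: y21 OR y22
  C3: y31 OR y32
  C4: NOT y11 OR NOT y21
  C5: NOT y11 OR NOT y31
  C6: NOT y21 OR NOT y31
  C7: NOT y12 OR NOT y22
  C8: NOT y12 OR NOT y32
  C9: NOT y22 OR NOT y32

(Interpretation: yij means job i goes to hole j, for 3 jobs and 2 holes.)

UNSATISFIABLE

Suppose y11 = true.
(NOT y21) alone gives y21 = false.
(y22) alone gives y22 = true.
(NOT y31) alone gives y31 = false.
(y32) alone gives y32 = true.
Now (NOT y32) is unsatisfied and unit — conflict.
So y11 must be the other value — set y11 = false.
(y12) alone gives y12 = true.
(NOT y22) alone gives y22 = false.
(y21) alone gives y21 = true.
(NOT y31) alone gives y31 = false.
(y32) alone gives y32 = true.
Now (NOT y32) is unsatisfied and unit — conflict.
Neither y11 = true nor y11 = false works.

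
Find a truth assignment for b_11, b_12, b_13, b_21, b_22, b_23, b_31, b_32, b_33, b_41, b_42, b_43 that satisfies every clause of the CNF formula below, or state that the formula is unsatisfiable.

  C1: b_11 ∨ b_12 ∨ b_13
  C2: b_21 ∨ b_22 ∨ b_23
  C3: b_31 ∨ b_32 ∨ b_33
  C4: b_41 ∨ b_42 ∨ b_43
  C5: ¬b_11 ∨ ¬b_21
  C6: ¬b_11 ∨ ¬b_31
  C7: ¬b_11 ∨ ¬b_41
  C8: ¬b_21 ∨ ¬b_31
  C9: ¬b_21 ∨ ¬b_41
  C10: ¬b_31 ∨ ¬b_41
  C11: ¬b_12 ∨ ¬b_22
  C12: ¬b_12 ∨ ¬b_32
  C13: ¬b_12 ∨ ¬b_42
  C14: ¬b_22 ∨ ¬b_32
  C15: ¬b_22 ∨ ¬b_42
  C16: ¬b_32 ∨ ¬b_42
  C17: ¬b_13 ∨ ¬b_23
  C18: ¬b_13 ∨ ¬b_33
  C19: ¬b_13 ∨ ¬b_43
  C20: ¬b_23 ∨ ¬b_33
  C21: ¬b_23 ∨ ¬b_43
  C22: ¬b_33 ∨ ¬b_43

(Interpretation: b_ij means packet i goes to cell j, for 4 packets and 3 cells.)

UNSATISFIABLE

Branch on b_11: set b_11 = False.
Branch on b_12: set b_12 = True.
The clause (¬b_22) is unit, so b_22 = False.
The clause (¬b_32) is unit, so b_32 = False.
The clause (¬b_42) is unit, so b_42 = False.
Branch on b_21: set b_21 = True.
The clause (¬b_31) is unit, so b_31 = False.
The clause (b_33) is unit, so b_33 = True.
The clause (¬b_41) is unit, so b_41 = False.
The clause (b_43) is unit, so b_43 = True.
But (¬b_43) is also a unit clause — contradiction.
Undo b_21 and try b_21 = False.
The clause (b_23) is unit, so b_23 = True.
The clause (¬b_13) is unit, so b_13 = False.
The clause (¬b_33) is unit, so b_33 = False.
The clause (b_31) is unit, so b_31 = True.
The clause (¬b_41) is unit, so b_41 = False.
The clause (b_43) is unit, so b_43 = True.
But (¬b_43) is also a unit clause — contradiction.
Neither b_21 = True nor b_21 = False works.
Undo b_12 and try b_12 = False.
The clause (b_13) is unit, so b_13 = True.
The clause (¬b_23) is unit, so b_23 = False.
The clause (¬b_33) is unit, so b_33 = False.
The clause (¬b_43) is unit, so b_43 = False.
Branch on b_21: set b_21 = True.
The clause (¬b_31) is unit, so b_31 = False.
The clause (b_32) is unit, so b_32 = True.
The clause (¬b_41) is unit, so b_41 = False.
The clause (b_42) is unit, so b_42 = True.
But (¬b_42) is also a unit clause — contradiction.
Undo b_21 and try b_21 = False.
The clause (b_22) is unit, so b_22 = True.
The clause (¬b_32) is unit, so b_32 = False.
The clause (b_31) is unit, so b_31 = True.
The clause (¬b_41) is unit, so b_41 = False.
The clause (b_42) is unit, so b_42 = True.
But (¬b_42) is also a unit clause — contradiction.
Neither b_21 = True nor b_21 = False works.
Neither b_12 = True nor b_12 = False works.
Undo b_11 and try b_11 = True.
The clause (¬b_21) is unit, so b_21 = False.
The clause (¬b_31) is unit, so b_31 = False.
The clause (¬b_41) is unit, so b_41 = False.
Branch on b_22: set b_22 = True.
The clause (¬b_12) is unit, so b_12 = False.
The clause (¬b_32) is unit, so b_32 = False.
The clause (b_33) is unit, so b_33 = True.
The clause (¬b_42) is unit, so b_42 = False.
The clause (b_43) is unit, so b_43 = True.
But (¬b_43) is also a unit clause — contradiction.
Undo b_22 and try b_22 = False.
The clause (b_23) is unit, so b_23 = True.
The clause (¬b_13) is unit, so b_13 = False.
The clause (¬b_33) is unit, so b_33 = False.
The clause (b_32) is unit, so b_32 = True.
The clause (¬b_12) is unit, so b_12 = False.
The clause (¬b_42) is unit, so b_42 = False.
The clause (b_43) is unit, so b_43 = True.
But (¬b_43) is also a unit clause — contradiction.
Neither b_22 = True nor b_22 = False works.
Neither b_11 = True nor b_11 = False works.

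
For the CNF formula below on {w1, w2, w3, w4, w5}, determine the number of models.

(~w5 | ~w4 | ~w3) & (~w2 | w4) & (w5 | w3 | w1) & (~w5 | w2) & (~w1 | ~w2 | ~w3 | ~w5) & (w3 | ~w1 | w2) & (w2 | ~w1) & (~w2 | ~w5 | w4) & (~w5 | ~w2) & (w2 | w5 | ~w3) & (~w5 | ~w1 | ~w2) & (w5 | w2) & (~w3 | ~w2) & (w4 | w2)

1

There are 2^5 = 32 truth assignments over (w1, w2, w3, w4, w5).
Split on w4. With w4 = 1, the clauses containing w4 are satisfied and ~w4 drops from the rest; 1 of the 2^4 = 16 assignments to the other variables satisfy what remains.
With w4 = 0, by the same count on the reduced clause set, 0 assignments work.
Total: 1 + 0 = 1.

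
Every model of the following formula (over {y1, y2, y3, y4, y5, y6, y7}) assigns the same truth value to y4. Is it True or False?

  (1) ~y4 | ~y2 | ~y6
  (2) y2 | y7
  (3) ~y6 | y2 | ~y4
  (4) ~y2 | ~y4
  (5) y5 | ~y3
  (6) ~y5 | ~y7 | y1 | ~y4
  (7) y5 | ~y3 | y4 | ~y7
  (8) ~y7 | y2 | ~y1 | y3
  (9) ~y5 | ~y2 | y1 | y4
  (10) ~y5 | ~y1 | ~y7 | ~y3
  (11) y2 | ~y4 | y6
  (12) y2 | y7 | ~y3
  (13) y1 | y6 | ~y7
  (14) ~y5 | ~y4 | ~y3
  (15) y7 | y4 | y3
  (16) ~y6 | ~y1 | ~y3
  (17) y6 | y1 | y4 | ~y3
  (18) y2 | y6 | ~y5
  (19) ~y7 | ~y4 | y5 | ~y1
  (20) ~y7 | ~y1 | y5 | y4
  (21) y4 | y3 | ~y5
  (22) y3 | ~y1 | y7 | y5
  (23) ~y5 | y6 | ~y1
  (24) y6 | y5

False

Suppose y4 = 1.
Unit clause (~y2) forces y2 = 0.
Unit clause (y7) forces y7 = 1.
Unit clause (~y6) forces y6 = 0.
That conflicts with the unit clause (y6).
So every satisfying assignment has y4 = False.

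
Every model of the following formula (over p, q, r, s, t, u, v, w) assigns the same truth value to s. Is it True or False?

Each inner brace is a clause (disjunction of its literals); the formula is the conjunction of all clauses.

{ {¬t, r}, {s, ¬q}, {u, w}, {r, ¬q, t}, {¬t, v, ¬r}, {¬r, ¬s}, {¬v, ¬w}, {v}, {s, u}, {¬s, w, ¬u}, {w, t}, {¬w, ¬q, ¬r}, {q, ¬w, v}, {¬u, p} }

False

Suppose s = True.
Unit clause (¬r) forces r = False.
Unit clause (¬t) forces t = False.
Unit clause (¬q) forces q = False.
Unit clause (v) forces v = True.
Unit clause (¬w) forces w = False.
Now (w) is unsatisfied and unit — conflict.
So every satisfying assignment has s = False.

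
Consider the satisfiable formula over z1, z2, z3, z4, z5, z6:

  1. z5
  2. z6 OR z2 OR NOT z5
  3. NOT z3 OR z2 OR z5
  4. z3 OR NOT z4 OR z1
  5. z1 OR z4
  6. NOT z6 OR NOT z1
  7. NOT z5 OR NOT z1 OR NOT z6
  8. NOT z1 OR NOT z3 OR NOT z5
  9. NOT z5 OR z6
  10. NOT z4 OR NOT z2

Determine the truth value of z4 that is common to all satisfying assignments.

True

Suppose z4 = false.
From the singleton clause (z5), z5 = true.
From the singleton clause (z1), z1 = true.
From the singleton clause (NOT z6), z6 = false.
That conflicts with the unit clause (z6).
So every satisfying assignment has z4 = True.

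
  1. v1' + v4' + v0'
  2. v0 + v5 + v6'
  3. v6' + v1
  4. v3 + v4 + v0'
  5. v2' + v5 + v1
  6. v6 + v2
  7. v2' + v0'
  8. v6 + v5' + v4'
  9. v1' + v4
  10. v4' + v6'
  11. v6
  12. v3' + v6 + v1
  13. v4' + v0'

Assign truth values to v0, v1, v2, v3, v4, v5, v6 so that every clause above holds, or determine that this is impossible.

UNSATISFIABLE

From the singleton clause (v6), v6 = 1.
From the singleton clause (v1), v1 = 1.
From the singleton clause (v4), v4 = 1.
That conflicts with the unit clause (v4').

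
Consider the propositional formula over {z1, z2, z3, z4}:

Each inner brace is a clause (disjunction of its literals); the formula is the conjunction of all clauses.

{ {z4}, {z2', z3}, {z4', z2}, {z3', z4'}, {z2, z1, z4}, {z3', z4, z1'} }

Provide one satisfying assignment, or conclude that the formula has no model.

The clause (z4) is unit, so z4 = 1.
The clause (z2) is unit, so z2 = 1.
The clause (z3) is unit, so z3 = 1.
But (z3') is also a unit clause — contradiction.

UNSATISFIABLE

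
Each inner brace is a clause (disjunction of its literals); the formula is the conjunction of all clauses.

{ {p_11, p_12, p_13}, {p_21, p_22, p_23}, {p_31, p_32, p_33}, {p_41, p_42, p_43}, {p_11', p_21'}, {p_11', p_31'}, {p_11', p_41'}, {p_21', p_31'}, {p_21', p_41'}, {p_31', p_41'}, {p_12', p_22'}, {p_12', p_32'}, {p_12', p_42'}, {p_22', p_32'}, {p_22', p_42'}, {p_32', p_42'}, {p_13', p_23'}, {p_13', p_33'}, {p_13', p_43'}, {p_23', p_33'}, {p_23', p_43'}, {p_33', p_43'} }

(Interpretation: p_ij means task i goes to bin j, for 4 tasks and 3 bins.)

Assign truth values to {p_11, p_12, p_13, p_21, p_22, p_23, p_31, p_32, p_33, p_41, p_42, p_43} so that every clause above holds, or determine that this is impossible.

UNSATISFIABLE

Branch on p_11: set p_11 = 0.
Branch on p_12: set p_12 = 1.
The clause (p_22') is unit, so p_22 = 0.
The clause (p_32') is unit, so p_32 = 0.
The clause (p_42') is unit, so p_42 = 0.
Branch on p_21: set p_21 = 1.
The clause (p_31') is unit, so p_31 = 0.
The clause (p_33) is unit, so p_33 = 1.
The clause (p_41') is unit, so p_41 = 0.
The clause (p_43) is unit, so p_43 = 1.
Now (p_43') is unsatisfied and unit — conflict.
Undo p_21 and try p_21 = 0.
The clause (p_23) is unit, so p_23 = 1.
The clause (p_13') is unit, so p_13 = 0.
The clause (p_33') is unit, so p_33 = 0.
The clause (p_31) is unit, so p_31 = 1.
The clause (p_41') is unit, so p_41 = 0.
The clause (p_43) is unit, so p_43 = 1.
Now (p_43') is unsatisfied and unit — conflict.
Either choice for p_21 ends in contradiction.
Undo p_12 and try p_12 = 0.
The clause (p_13) is unit, so p_13 = 1.
The clause (p_23') is unit, so p_23 = 0.
The clause (p_33') is unit, so p_33 = 0.
The clause (p_43') is unit, so p_43 = 0.
Branch on p_21: set p_21 = 1.
The clause (p_31') is unit, so p_31 = 0.
The clause (p_32) is unit, so p_32 = 1.
The clause (p_41') is unit, so p_41 = 0.
The clause (p_42) is unit, so p_42 = 1.
Now (p_42') is unsatisfied and unit — conflict.
Undo p_21 and try p_21 = 0.
The clause (p_22) is unit, so p_22 = 1.
The clause (p_32') is unit, so p_32 = 0.
The clause (p_31) is unit, so p_31 = 1.
The clause (p_41') is unit, so p_41 = 0.
The clause (p_42) is unit, so p_42 = 1.
Now (p_42') is unsatisfied and unit — conflict.
Either choice for p_21 ends in contradiction.
Either choice for p_12 ends in contradiction.
Undo p_11 and try p_11 = 1.
The clause (p_21') is unit, so p_21 = 0.
The clause (p_31') is unit, so p_31 = 0.
The clause (p_41') is unit, so p_41 = 0.
Branch on p_22: set p_22 = 1.
The clause (p_12') is unit, so p_12 = 0.
The clause (p_32') is unit, so p_32 = 0.
The clause (p_33) is unit, so p_33 = 1.
The clause (p_42') is unit, so p_42 = 0.
The clause (p_43) is unit, so p_43 = 1.
Now (p_43') is unsatisfied and unit — conflict.
Undo p_22 and try p_22 = 0.
The clause (p_23) is unit, so p_23 = 1.
The clause (p_13') is unit, so p_13 = 0.
The clause (p_33') is unit, so p_33 = 0.
The clause (p_32) is unit, so p_32 = 1.
The clause (p_12') is unit, so p_12 = 0.
The clause (p_42') is unit, so p_42 = 0.
The clause (p_43) is unit, so p_43 = 1.
Now (p_43') is unsatisfied and unit — conflict.
Either choice for p_22 ends in contradiction.
Either choice for p_11 ends in contradiction.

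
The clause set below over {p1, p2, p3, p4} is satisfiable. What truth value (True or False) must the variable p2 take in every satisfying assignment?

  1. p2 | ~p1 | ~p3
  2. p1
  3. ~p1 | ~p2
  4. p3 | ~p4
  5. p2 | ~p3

False

Suppose p2 = 1.
The clause (p1) is unit, so p1 = 1.
Now (~p1) is unsatisfied and unit — conflict.
So every satisfying assignment has p2 = False.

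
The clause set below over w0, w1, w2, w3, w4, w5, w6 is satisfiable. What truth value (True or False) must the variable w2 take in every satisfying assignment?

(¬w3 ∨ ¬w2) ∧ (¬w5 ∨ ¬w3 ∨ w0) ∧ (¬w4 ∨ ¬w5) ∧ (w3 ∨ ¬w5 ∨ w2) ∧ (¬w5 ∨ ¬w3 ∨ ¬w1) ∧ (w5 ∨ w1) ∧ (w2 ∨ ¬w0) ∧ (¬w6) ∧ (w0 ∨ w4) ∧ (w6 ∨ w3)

False

Suppose w2 = True.
Unit clause (¬w3) forces w3 = False.
Unit clause (¬w6) forces w6 = False.
Now (w6) is unsatisfied and unit — conflict.
So every satisfying assignment has w2 = False.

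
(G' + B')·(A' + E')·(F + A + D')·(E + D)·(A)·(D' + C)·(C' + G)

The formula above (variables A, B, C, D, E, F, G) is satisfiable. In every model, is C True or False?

True

Suppose C = 0.
The clause (A) is unit, so A = 1.
The clause (E') is unit, so E = 0.
The clause (D) is unit, so D = 1.
But (D') is also a unit clause — contradiction.
So every satisfying assignment has C = True.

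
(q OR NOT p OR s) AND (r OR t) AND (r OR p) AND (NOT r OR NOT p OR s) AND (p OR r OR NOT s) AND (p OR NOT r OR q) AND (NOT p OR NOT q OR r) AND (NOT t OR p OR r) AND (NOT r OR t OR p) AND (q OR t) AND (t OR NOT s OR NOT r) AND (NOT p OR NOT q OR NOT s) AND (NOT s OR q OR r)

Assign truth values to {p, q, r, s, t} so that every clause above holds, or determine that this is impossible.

Case r = true:
Case p = false:
Unit clause (q) forces q = true.
Unit clause (t) forces t = true.
All clauses hold; s can take either value.

p=false,  q=true,  r=true,  s=true,  t=true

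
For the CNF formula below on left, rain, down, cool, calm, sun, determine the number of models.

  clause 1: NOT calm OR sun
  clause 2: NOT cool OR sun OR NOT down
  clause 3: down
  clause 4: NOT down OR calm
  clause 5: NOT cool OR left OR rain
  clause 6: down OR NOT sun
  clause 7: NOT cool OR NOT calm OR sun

7

There are 2^6 = 64 truth assignments over (left, rain, down, cool, calm, sun).
Split on down. With down = true, the clauses containing down are satisfied and NOT down drops from the rest; 7 of the 2^5 = 32 assignments to the other variables satisfy what remains.
With down = false, by the same count on the reduced clause set, 0 assignments work.
(One model: left=F, rain=F, down=T, cool=F, calm=T, sun=T.)
Total: 7 + 0 = 7.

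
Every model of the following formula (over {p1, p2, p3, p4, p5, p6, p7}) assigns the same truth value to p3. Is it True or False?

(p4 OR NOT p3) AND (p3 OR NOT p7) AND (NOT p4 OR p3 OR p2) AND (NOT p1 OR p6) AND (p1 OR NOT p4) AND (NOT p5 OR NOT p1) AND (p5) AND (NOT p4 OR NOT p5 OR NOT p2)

False

Suppose p3 = true.
Unit clause (p4) forces p4 = true.
Unit clause (p1) forces p1 = true.
Unit clause (p6) forces p6 = true.
Unit clause (NOT p5) forces p5 = false.
That conflicts with the unit clause (p5).
So every satisfying assignment has p3 = False.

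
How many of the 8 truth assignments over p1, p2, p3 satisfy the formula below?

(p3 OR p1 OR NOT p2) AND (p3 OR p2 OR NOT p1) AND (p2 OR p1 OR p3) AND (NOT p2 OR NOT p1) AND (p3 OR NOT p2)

3

There are 2^3 = 8 truth assignments over (p1, p2, p3).
Check each against the 5 clauses (columns in the order p1, p2, p3):
  F F F  ✗ fails (p2 OR p1 OR p3)
  F F T  ✓ satisfies all
  F T F  ✗ fails (p3 OR p1 OR NOT p2)
  F T T  ✓ satisfies all
  T F F  ✗ fails (p3 OR p2 OR NOT p1)
  T F T  ✓ satisfies all
  T T F  ✗ fails (NOT p2 OR NOT p1)
  T T T  ✗ fails (NOT p2 OR NOT p1)
3 of the 8 rows are models.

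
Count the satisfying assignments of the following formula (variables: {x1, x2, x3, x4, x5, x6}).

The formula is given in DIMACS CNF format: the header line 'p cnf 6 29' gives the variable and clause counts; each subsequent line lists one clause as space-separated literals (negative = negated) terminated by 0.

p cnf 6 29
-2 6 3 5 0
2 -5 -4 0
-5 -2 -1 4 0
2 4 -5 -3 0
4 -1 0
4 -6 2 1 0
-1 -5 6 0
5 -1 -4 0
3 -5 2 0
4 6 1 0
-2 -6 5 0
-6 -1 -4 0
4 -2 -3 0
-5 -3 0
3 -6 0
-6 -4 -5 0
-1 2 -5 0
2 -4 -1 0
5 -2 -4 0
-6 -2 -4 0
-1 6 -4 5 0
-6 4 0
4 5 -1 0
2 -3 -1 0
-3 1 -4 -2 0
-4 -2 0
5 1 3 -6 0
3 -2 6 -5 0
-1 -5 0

There are 2^6 = 64 truth assignments over (x1, x2, x3, x4, x5, x6).
Split on x5. With x5 = True, the clauses containing x5 are satisfied and ¬x5 drops from the rest; 0 of the 2^5 = 32 assignments to the other variables satisfy what remains.
With x5 = False, by the same count on the reduced clause set, 3 assignments work.
(One model: x1=F, x2=F, x3=F, x4=T, x5=F, x6=F.)
Total: 0 + 3 = 3.

3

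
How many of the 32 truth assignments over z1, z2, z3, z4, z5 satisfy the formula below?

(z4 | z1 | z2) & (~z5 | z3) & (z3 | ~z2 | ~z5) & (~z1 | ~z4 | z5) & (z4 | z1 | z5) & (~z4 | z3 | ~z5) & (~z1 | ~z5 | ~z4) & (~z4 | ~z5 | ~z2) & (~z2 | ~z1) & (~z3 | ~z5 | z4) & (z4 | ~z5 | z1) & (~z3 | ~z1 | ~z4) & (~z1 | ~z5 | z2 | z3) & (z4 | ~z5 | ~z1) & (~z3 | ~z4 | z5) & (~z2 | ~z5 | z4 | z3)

5

There are 2^5 = 32 truth assignments over (z1, z2, z3, z4, z5).
Split on z2. With z2 = 1, the clauses containing z2 are satisfied and ~z2 drops from the rest; 1 of the 2^4 = 16 assignments to the other variables satisfy what remains.
With z2 = 0, by the same count on the reduced clause set, 4 assignments work.
Total: 1 + 4 = 5.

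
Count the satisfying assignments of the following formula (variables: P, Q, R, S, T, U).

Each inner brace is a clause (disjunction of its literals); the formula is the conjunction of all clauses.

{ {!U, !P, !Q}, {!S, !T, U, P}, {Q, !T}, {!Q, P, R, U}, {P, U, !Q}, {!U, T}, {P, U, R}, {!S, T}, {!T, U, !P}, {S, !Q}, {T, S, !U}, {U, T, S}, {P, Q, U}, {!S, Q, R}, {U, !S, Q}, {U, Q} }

There are 2^6 = 64 truth assignments over (P, Q, R, S, T, U).
Split on P. With P = true, the clauses containing P are satisfied and !P drops from the rest; 0 of the 2^5 = 32 assignments to the other variables satisfy what remains.
With P = false, by the same count on the reduced clause set, 2 assignments work.
Total: 0 + 2 = 2.

2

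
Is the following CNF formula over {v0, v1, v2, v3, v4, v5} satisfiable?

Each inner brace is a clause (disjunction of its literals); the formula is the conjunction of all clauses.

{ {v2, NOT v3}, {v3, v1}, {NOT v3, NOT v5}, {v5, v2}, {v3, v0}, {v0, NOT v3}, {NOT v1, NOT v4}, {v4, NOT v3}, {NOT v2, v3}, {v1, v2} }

Yes

Suppose v2 = false.
(NOT v3) alone gives v3 = false.
(v1) alone gives v1 = true.
(v5) alone gives v5 = true.
(v0) alone gives v0 = true.
(NOT v4) alone gives v4 = false.
This assignment satisfies each clause.
A satisfying assignment: v0: true,  v1: true,  v2: false,  v3: false,  v4: false,  v5: true.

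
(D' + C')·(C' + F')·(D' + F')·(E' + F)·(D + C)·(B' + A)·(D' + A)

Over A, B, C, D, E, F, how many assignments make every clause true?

There are 2^6 = 64 truth assignments over (A, B, C, D, E, F).
Split on A. With A = 1, the clauses containing A are satisfied and A' drops from the rest; 4 of the 2^5 = 32 assignments to the other variables satisfy what remains.
With A = 0, by the same count on the reduced clause set, 1 assignment works.
(One model: A=F, B=F, C=T, D=F, E=F, F=F.)
Total: 4 + 1 = 5.

5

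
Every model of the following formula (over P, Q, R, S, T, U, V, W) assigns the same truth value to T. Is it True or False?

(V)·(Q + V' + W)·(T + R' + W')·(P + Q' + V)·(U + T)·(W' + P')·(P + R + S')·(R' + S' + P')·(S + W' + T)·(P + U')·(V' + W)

True

Suppose T = 0.
(V) alone gives V = 1.
(U) alone gives U = 1.
(P) alone gives P = 1.
(W') alone gives W = 0.
Now (W) is unsatisfied and unit — conflict.
So every satisfying assignment has T = True.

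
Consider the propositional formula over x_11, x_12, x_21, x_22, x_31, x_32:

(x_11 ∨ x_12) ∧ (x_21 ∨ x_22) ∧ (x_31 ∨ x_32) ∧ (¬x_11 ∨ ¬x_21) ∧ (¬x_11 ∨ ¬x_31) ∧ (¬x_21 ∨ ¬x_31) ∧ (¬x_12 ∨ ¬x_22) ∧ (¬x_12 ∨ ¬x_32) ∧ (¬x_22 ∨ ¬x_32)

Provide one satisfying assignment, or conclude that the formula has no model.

Suppose x_11 = True.
The clause (¬x_21) is unit, so x_21 = False.
The clause (x_22) is unit, so x_22 = True.
The clause (¬x_31) is unit, so x_31 = False.
The clause (x_32) is unit, so x_32 = True.
Now (¬x_32) is unsatisfied and unit — conflict.
That branch fails; take x_11 = False instead.
The clause (x_12) is unit, so x_12 = True.
The clause (¬x_22) is unit, so x_22 = False.
The clause (x_21) is unit, so x_21 = True.
The clause (¬x_31) is unit, so x_31 = False.
The clause (x_32) is unit, so x_32 = True.
Now (¬x_32) is unsatisfied and unit — conflict.
Neither x_11 = True nor x_11 = False works.

UNSATISFIABLE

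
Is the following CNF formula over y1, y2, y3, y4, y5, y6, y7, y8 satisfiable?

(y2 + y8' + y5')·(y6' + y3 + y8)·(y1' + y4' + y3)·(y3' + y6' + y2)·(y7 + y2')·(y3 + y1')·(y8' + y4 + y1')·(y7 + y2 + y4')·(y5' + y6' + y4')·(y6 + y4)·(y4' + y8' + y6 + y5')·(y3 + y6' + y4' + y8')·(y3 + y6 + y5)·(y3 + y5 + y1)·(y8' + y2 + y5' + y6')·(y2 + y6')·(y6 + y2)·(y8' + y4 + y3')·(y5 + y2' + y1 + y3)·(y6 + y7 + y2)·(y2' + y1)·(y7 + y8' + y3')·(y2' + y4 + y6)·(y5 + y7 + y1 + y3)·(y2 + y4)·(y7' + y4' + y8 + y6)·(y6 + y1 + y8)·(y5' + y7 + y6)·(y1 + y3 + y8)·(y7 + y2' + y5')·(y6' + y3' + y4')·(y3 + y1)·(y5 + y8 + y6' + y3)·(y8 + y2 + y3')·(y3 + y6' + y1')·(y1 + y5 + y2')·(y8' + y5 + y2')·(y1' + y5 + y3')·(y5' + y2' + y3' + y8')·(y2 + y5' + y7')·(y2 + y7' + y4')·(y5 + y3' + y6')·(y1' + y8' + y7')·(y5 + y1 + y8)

Try y7 = 1.
Try y3 = 1.
Try y6 = 1.
(y2) alone gives y2 = 1.
(y1) alone gives y1 = 1.
(y4') alone gives y4 = 0.
(y8') alone gives y8 = 0.
(y5) alone gives y5 = 1.
All clauses are satisfied.
A satisfying assignment: y1 ↦ 1,  y2 ↦ 1,  y3 ↦ 1,  y4 ↦ 0,  y5 ↦ 1,  y6 ↦ 1,  y7 ↦ 1,  y8 ↦ 0.

Yes, satisfiable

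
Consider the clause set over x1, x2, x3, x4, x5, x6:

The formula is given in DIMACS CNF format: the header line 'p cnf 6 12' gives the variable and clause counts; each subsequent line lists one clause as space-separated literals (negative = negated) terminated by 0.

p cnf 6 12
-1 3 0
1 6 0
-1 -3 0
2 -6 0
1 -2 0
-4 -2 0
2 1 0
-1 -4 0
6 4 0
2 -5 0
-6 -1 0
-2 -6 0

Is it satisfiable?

Branch on x1: set x1 = False.
The clause (x6) is unit, so x6 = True.
The clause (x2) is unit, so x2 = True.
But (¬x2) is also a unit clause — contradiction.
That branch fails; take x1 = True instead.
The clause (x3) is unit, so x3 = True.
But (¬x3) is also a unit clause — contradiction.
Either choice for x1 ends in contradiction.
No assignment satisfies every clause.

No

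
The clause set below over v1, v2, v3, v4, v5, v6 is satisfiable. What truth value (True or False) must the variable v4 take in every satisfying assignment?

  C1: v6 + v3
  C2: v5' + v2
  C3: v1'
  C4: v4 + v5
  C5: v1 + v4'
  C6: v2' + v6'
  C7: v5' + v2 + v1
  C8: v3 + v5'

False

Suppose v4 = 1.
From the singleton clause (v1'), v1 = 0.
Now (v1) is unsatisfied and unit — conflict.
So every satisfying assignment has v4 = False.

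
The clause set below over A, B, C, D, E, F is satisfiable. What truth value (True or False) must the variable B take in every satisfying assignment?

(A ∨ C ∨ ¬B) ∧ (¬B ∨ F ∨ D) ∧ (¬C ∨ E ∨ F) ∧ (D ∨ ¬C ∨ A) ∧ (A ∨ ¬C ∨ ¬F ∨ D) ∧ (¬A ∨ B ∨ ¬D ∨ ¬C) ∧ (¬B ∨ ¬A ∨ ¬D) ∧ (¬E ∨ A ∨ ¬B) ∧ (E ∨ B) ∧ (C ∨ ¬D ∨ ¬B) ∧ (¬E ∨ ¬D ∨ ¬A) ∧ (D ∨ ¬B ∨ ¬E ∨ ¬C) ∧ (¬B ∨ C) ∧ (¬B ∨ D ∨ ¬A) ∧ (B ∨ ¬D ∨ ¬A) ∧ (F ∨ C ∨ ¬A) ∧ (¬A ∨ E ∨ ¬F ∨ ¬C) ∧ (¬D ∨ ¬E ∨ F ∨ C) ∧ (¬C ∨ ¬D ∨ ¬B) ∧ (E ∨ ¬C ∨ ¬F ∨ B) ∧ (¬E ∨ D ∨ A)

Suppose B = True.
(C) alone gives C = True.
(¬D) alone gives D = False.
(F) alone gives F = True.
(A) alone gives A = True.
But (¬A) is also a unit clause — contradiction.
So every satisfying assignment has B = False.

False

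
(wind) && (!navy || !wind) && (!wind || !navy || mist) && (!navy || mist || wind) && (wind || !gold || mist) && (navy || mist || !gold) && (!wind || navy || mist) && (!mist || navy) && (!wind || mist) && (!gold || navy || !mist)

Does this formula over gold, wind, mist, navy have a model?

No

The clause (wind) is unit, so wind = true.
The clause (!navy) is unit, so navy = false.
The clause (mist) is unit, so mist = true.
Now (!mist) is unsatisfied and unit — conflict.
No assignment satisfies every clause.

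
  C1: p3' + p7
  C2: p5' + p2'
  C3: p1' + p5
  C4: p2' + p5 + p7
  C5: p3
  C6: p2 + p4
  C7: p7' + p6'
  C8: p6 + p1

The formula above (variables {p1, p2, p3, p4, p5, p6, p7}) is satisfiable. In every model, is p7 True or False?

True

Suppose p7 = 0.
Unit clause (p3') forces p3 = 0.
But (p3) is also a unit clause — contradiction.
So every satisfying assignment has p7 = True.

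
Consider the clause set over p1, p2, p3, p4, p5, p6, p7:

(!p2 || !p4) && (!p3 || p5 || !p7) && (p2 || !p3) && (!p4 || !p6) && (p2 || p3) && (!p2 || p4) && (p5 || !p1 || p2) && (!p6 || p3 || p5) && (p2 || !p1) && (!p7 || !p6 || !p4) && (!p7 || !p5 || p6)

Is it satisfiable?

Branch on p2: set p2 = false.
The clause (!p3) is unit, so p3 = false.
That conflicts with the unit clause (p3).
Backtrack on p2: now try p2 = true.
The clause (!p4) is unit, so p4 = false.
That conflicts with the unit clause (p4).
Either choice for p2 ends in contradiction.
No assignment satisfies every clause.

No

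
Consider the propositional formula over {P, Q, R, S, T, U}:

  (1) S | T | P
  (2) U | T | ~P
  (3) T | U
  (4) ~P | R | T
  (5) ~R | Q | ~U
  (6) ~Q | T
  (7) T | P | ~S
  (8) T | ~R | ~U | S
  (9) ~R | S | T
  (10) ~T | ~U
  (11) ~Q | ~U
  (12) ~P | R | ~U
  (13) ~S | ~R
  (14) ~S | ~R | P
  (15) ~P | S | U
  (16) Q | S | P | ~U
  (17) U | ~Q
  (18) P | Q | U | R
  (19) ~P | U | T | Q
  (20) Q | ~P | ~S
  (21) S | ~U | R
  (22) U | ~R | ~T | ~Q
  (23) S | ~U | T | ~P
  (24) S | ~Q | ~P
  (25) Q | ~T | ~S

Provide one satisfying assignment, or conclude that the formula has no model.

P=0,  Q=0,  R=1,  S=0,  T=1,  U=0

Try T = 1.
(~U) alone gives U = 0.
(~Q) alone gives Q = 0.
(~S) alone gives S = 0.
(~P) alone gives P = 0.
(R) alone gives R = 1.
All clauses are satisfied.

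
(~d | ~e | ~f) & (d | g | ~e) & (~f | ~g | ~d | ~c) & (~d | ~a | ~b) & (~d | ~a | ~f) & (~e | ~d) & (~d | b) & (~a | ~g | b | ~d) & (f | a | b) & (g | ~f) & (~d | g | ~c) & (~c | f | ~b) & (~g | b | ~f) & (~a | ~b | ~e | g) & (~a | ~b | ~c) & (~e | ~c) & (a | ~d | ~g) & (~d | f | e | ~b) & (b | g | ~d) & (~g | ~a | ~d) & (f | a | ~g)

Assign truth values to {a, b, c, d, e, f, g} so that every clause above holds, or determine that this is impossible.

Try e = 0.
Try d = 0.
Try g = 1.
Try b = 1.
Try c = 0.
Try f = 1.
No clause remains; a is free.

a ↦ 0,  b ↦ 1,  c ↦ 0,  d ↦ 0,  e ↦ 0,  f ↦ 1,  g ↦ 1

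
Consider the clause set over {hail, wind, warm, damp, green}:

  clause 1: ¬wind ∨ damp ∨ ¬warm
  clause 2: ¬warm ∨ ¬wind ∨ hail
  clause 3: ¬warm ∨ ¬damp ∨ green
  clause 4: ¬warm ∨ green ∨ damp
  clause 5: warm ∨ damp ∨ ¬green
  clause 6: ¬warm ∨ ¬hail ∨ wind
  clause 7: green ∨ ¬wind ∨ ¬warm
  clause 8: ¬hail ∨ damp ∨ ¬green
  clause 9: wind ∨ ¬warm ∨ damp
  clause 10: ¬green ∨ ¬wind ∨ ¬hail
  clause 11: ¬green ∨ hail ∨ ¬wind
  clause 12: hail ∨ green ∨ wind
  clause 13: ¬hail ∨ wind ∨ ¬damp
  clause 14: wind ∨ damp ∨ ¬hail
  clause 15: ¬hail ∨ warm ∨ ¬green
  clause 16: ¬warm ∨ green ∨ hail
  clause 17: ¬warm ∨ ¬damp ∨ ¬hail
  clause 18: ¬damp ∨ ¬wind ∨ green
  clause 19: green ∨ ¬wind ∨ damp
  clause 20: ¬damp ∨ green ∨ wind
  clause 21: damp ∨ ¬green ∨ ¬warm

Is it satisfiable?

Suppose wind = False.
Suppose warm = False.
Suppose damp = True.
(¬hail) alone gives hail = False.
(green) alone gives green = True.
This assignment satisfies each clause.
A satisfying assignment: hail: False, wind: False, warm: False, damp: True, green: True.

Yes, satisfiable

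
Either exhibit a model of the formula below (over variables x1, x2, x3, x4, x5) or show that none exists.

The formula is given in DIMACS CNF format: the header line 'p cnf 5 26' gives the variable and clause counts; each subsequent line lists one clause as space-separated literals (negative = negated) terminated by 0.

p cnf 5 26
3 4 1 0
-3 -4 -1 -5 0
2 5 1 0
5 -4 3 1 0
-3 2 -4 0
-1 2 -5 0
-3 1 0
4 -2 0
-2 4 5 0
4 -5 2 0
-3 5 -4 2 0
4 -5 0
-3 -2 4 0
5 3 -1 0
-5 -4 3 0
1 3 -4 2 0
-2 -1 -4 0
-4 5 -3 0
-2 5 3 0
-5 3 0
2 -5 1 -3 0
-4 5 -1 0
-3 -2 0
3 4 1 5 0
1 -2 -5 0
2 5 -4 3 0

x1=True; x2=False; x3=True; x4=False; x5=False

Suppose x3 = True.
The clause (x1) is unit, so x1 = True.
The clause (¬x2) is unit, so x2 = False.
The clause (¬x4) is unit, so x4 = False.
The clause (¬x5) is unit, so x5 = False.
Every clause now holds.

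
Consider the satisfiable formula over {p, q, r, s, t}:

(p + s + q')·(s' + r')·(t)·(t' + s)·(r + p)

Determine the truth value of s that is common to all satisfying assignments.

True

Suppose s = 0.
From the singleton clause (t), t = 1.
But (t') is also a unit clause — contradiction.
So every satisfying assignment has s = True.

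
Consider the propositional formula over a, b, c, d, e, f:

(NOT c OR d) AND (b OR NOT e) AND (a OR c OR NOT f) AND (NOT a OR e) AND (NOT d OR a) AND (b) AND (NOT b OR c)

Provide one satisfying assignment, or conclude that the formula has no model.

(b) alone gives b = true.
(c) alone gives c = true.
(d) alone gives d = true.
(a) alone gives a = true.
(e) alone gives e = true.
All clauses hold; f can take either value.

a=true,  b=true,  c=true,  d=true,  e=true,  f=false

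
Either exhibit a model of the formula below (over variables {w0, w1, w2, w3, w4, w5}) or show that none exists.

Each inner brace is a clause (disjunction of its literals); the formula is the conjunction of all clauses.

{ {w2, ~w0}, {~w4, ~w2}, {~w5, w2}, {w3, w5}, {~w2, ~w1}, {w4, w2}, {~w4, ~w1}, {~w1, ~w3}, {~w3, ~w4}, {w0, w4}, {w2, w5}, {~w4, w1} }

Case w2 = 1:
From the singleton clause (~w4), w4 = 0.
From the singleton clause (~w1), w1 = 0.
From the singleton clause (w0), w0 = 1.
Case w3 = 0:
From the singleton clause (w5), w5 = 1.
Every clause now holds.

w0=1, w1=0, w2=1, w3=0, w4=0, w5=1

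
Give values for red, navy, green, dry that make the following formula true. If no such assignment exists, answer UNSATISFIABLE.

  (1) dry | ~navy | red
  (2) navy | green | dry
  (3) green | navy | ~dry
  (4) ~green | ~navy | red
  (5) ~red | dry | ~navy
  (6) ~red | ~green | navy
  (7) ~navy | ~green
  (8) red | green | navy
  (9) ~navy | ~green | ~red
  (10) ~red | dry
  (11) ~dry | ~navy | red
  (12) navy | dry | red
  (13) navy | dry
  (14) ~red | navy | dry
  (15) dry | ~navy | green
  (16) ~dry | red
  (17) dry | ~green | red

Case navy = 1:
(~green) alone gives green = 0.
(dry) alone gives dry = 1.
(red) alone gives red = 1.
All clauses are satisfied.

red: 1, navy: 1, green: 0, dry: 1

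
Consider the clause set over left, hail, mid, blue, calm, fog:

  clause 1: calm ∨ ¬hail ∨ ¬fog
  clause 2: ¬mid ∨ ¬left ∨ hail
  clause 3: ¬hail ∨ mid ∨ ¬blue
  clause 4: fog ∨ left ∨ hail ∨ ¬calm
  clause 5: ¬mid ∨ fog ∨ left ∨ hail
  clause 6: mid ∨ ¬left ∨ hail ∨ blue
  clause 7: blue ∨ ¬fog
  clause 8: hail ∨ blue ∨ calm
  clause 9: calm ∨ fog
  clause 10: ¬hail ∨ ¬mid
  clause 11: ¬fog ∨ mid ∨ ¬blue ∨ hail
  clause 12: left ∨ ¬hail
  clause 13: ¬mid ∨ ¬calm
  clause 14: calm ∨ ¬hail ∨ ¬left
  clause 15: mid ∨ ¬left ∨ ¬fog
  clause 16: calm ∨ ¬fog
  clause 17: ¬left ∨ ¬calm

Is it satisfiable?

No

Suppose blue = True.
Suppose hail = False.
Suppose mid = False.
(¬fog) alone gives fog = False.
(calm) alone gives calm = True.
(left) alone gives left = True.
Now (¬left) is unsatisfied and unit — conflict.
So mid must be the other value — set mid = True.
(¬left) alone gives left = False.
(fog) alone gives fog = True.
(¬calm) alone gives calm = False.
Now (calm) is unsatisfied and unit — conflict.
Either choice for mid ends in contradiction.
So hail must be the other value — set hail = True.
(mid) alone gives mid = True.
Now (¬mid) is unsatisfied and unit — conflict.
Either choice for hail ends in contradiction.
So blue must be the other value — set blue = False.
(¬fog) alone gives fog = False.
(calm) alone gives calm = True.
(¬mid) alone gives mid = False.
(¬left) alone gives left = False.
(hail) alone gives hail = True.
Now (¬hail) is unsatisfied and unit — conflict.
Either choice for blue ends in contradiction.
No assignment satisfies every clause.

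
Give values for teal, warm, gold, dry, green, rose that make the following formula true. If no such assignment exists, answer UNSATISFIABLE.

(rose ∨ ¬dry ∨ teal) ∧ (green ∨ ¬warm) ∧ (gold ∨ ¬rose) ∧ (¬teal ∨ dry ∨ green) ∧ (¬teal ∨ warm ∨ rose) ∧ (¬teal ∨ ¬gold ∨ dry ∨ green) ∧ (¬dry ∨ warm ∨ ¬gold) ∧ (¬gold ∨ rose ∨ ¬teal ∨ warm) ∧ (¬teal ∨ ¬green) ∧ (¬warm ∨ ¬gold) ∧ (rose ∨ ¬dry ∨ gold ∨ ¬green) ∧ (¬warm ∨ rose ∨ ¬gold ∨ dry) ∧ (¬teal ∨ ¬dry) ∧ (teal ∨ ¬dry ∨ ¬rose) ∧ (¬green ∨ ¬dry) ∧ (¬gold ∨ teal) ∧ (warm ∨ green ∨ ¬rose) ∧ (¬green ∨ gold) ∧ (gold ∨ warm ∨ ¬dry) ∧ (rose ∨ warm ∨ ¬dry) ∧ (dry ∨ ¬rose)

Suppose green = False.
The clause (¬warm) is unit, so warm = False.
The clause (¬rose) is unit, so rose = False.
The clause (¬teal) is unit, so teal = False.
The clause (¬dry) is unit, so dry = False.
The clause (¬gold) is unit, so gold = False.
Every clause now holds.

teal: False; warm: False; gold: False; dry: False; green: False; rose: False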